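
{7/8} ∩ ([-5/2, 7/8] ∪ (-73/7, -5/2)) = {7/8}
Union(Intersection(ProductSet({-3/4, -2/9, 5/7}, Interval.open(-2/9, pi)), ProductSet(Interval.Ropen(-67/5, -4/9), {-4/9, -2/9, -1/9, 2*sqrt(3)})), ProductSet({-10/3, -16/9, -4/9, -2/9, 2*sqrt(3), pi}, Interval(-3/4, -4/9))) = Union(ProductSet({-3/4}, {-1/9}), ProductSet({-10/3, -16/9, -4/9, -2/9, 2*sqrt(3), pi}, Interval(-3/4, -4/9)))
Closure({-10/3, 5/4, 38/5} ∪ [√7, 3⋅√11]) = {-10/3, 5/4} ∪ [√7, 3⋅√11]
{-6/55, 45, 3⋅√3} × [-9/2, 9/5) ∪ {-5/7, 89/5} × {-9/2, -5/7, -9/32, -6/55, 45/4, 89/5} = ({-5/7, 89/5} × {-9/2, -5/7, -9/32, -6/55, 45/4, 89/5}) ∪ ({-6/55, 45, 3⋅√3} × [-9/2, 9/5))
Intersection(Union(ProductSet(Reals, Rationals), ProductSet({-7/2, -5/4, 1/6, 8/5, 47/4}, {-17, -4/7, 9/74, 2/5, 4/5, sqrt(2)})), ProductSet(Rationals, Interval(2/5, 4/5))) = ProductSet(Rationals, Intersection(Interval(2/5, 4/5), Rationals))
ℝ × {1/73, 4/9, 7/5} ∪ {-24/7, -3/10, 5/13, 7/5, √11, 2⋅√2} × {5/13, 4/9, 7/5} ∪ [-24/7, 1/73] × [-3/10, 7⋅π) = (ℝ × {1/73, 4/9, 7/5}) ∪ ([-24/7, 1/73] × [-3/10, 7⋅π)) ∪ ({-24/7, -3/10, 5/13, 7/5, √11, 2⋅√2} × {5/13, 4/9, 7/5})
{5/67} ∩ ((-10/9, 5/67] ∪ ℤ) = {5/67}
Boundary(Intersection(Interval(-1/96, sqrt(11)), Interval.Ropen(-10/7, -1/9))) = EmptySet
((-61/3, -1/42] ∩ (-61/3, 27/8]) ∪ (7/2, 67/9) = (-61/3, -1/42] ∪ (7/2, 67/9)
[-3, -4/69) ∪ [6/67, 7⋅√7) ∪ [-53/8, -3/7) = [-53/8, -4/69) ∪ [6/67, 7⋅√7)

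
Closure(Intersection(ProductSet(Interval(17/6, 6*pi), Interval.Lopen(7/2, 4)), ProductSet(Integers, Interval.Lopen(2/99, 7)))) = ProductSet(Range(3, 19, 1), Interval(7/2, 4))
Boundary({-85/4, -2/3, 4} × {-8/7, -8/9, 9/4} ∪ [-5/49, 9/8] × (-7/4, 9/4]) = ({-5/49, 9/8} × [-7/4, 9/4]) ∪ ({-85/4, -2/3, 4} × {-8/7, -8/9, 9/4}) ∪ ([-5/49, 9/8] × {-7/4, 9/4})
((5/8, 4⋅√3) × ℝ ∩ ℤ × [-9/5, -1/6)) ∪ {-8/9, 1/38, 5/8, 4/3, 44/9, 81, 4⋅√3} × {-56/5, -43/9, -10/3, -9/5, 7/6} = ({1, 2, …, 6} × [-9/5, -1/6)) ∪ ({-8/9, 1/38, 5/8, 4/3, 44/9, 81, 4⋅√3} × {-56/5, -43/9, -10/3, -9/5, 7/6})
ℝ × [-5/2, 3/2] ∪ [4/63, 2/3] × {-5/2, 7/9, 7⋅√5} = (ℝ × [-5/2, 3/2]) ∪ ([4/63, 2/3] × {-5/2, 7/9, 7⋅√5})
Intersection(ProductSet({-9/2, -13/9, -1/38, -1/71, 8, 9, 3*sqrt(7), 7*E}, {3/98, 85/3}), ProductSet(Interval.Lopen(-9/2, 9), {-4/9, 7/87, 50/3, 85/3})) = ProductSet({-13/9, -1/38, -1/71, 8, 9, 3*sqrt(7)}, {85/3})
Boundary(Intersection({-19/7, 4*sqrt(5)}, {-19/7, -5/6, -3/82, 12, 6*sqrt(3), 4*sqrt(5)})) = {-19/7, 4*sqrt(5)}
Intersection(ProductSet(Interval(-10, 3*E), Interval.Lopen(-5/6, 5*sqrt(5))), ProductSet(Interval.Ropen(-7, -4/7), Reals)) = ProductSet(Interval.Ropen(-7, -4/7), Interval.Lopen(-5/6, 5*sqrt(5)))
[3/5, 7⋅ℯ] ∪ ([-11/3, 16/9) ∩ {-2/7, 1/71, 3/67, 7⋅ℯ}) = {-2/7, 1/71, 3/67} ∪ [3/5, 7⋅ℯ]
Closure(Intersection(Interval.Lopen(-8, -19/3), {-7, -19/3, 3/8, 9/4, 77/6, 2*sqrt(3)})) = {-7, -19/3}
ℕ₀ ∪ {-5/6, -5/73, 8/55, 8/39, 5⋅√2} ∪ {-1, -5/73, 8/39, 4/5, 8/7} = {-1, -5/6, -5/73, 8/55, 8/39, 4/5, 8/7, 5⋅√2} ∪ ℕ₀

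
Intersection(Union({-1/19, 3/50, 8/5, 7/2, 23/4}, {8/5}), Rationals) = {-1/19, 3/50, 8/5, 7/2, 23/4}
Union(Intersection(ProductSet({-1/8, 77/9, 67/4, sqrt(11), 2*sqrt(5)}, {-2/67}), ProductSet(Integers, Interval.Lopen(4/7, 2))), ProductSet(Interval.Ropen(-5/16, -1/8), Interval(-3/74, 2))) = ProductSet(Interval.Ropen(-5/16, -1/8), Interval(-3/74, 2))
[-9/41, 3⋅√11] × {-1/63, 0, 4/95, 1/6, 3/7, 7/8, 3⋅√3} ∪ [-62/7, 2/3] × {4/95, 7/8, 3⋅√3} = ([-62/7, 2/3] × {4/95, 7/8, 3⋅√3}) ∪ ([-9/41, 3⋅√11] × {-1/63, 0, 4/95, 1/6, 3/7, 7/8, 3⋅√3})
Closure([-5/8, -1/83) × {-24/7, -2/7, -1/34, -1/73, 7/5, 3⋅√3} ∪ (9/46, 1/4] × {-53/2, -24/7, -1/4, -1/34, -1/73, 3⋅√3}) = ([-5/8, -1/83] × {-24/7, -2/7, -1/34, -1/73, 7/5, 3⋅√3}) ∪ ([9/46, 1/4] × {-53/2, -24/7, -1/4, -1/34, -1/73, 3⋅√3})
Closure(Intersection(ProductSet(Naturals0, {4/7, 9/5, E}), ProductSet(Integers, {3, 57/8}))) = EmptySet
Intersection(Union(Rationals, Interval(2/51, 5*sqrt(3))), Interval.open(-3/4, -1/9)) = Intersection(Interval.open(-3/4, -1/9), Rationals)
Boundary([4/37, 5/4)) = {4/37, 5/4}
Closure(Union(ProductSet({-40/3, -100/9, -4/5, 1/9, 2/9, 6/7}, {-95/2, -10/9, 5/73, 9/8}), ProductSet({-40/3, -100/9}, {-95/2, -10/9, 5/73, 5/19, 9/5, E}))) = Union(ProductSet({-40/3, -100/9}, {-95/2, -10/9, 5/73, 5/19, 9/5, E}), ProductSet({-40/3, -100/9, -4/5, 1/9, 2/9, 6/7}, {-95/2, -10/9, 5/73, 9/8}))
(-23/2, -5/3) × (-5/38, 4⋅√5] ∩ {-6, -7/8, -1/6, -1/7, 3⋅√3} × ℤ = {-6} × {0, 1, …, 8}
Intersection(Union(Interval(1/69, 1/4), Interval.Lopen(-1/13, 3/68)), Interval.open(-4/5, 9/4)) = Interval.Lopen(-1/13, 1/4)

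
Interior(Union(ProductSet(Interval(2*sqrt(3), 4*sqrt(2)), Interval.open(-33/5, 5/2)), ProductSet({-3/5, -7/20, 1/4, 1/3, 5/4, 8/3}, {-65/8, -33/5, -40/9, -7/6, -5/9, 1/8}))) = ProductSet(Interval.open(2*sqrt(3), 4*sqrt(2)), Interval.open(-33/5, 5/2))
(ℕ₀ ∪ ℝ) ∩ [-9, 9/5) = [-9, 9/5)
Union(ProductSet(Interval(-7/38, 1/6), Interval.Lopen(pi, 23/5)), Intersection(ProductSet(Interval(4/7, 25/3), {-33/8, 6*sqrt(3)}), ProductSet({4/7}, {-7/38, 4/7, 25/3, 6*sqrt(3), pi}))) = Union(ProductSet({4/7}, {6*sqrt(3)}), ProductSet(Interval(-7/38, 1/6), Interval.Lopen(pi, 23/5)))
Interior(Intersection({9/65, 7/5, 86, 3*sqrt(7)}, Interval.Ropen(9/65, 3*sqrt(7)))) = EmptySet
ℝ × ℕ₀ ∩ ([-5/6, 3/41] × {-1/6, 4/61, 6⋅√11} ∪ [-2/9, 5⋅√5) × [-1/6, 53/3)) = [-2/9, 5⋅√5) × {0, 1, …, 17}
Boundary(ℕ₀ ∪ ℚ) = ℝ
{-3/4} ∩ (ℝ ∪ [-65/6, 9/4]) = {-3/4}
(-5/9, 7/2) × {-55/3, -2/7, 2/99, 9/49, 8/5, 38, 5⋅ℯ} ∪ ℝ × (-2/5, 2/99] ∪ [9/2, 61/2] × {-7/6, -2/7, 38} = (ℝ × (-2/5, 2/99]) ∪ ([9/2, 61/2] × {-7/6, -2/7, 38}) ∪ ((-5/9, 7/2) × {-55/3, -2/7, 2/99, 9/49, 8/5, 38, 5⋅ℯ})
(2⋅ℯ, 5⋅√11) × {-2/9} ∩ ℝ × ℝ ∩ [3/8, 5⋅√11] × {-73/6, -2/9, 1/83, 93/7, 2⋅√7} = (2⋅ℯ, 5⋅√11) × {-2/9}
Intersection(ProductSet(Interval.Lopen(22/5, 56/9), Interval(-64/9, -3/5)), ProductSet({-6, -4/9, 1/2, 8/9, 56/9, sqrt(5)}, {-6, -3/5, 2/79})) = ProductSet({56/9}, {-6, -3/5})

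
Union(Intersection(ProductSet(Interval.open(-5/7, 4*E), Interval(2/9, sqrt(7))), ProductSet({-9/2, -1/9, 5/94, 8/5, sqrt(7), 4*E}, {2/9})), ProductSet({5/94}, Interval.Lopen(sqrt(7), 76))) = Union(ProductSet({5/94}, Interval.Lopen(sqrt(7), 76)), ProductSet({-1/9, 5/94, 8/5, sqrt(7)}, {2/9}))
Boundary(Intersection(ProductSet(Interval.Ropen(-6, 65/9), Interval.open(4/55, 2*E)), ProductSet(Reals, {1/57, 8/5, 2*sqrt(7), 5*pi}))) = ProductSet(Interval(-6, 65/9), {8/5, 2*sqrt(7)})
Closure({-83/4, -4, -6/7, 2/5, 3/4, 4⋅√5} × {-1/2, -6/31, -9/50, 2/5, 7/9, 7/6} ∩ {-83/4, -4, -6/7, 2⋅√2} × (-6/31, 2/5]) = {-83/4, -4, -6/7} × {-9/50, 2/5}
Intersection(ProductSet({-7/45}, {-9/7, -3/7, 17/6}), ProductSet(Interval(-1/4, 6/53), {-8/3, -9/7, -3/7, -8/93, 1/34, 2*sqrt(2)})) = ProductSet({-7/45}, {-9/7, -3/7})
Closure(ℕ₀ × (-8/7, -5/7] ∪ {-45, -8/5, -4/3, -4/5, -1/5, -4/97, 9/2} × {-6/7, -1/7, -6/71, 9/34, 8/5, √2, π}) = (ℕ₀ × [-8/7, -5/7]) ∪ ({-45, -8/5, -4/3, -4/5, -1/5, -4/97, 9/2} × {-6/7, -1/7, -6/71, 9/34, 8/5, √2, π})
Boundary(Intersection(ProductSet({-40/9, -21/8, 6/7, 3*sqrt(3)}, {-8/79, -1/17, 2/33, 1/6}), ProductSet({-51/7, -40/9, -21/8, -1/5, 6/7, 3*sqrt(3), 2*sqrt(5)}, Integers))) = EmptySet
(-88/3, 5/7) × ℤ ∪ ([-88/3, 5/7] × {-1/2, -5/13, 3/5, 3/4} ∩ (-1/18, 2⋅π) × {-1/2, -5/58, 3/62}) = ((-88/3, 5/7) × ℤ) ∪ ((-1/18, 5/7] × {-1/2})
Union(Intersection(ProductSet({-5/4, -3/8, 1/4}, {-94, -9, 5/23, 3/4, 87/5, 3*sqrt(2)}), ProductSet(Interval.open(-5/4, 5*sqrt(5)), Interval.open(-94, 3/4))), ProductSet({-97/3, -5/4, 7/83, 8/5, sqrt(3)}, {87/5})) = Union(ProductSet({-3/8, 1/4}, {-9, 5/23}), ProductSet({-97/3, -5/4, 7/83, 8/5, sqrt(3)}, {87/5}))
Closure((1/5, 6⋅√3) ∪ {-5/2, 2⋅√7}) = {-5/2} ∪ [1/5, 6⋅√3]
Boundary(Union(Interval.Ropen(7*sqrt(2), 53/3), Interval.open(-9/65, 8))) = {-9/65, 8, 53/3, 7*sqrt(2)}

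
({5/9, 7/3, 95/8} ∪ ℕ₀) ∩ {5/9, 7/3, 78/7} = {5/9, 7/3}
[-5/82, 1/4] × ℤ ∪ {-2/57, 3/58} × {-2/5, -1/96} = ({-2/57, 3/58} × {-2/5, -1/96}) ∪ ([-5/82, 1/4] × ℤ)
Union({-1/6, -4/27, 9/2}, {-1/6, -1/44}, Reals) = Reals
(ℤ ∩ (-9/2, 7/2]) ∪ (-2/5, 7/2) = {-4, -3, …, 3} ∪ (-2/5, 7/2)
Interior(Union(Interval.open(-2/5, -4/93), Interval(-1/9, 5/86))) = Interval.open(-2/5, 5/86)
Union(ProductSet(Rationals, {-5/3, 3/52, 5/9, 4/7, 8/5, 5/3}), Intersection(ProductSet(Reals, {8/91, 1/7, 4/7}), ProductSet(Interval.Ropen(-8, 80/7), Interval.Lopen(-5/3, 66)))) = Union(ProductSet(Interval.Ropen(-8, 80/7), {8/91, 1/7, 4/7}), ProductSet(Rationals, {-5/3, 3/52, 5/9, 4/7, 8/5, 5/3}))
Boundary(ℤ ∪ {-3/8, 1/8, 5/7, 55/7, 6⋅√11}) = ℤ ∪ {-3/8, 1/8, 5/7, 55/7, 6⋅√11}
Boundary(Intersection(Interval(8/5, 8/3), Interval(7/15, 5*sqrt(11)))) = {8/5, 8/3}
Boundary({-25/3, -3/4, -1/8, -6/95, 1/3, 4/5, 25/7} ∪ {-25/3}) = {-25/3, -3/4, -1/8, -6/95, 1/3, 4/5, 25/7}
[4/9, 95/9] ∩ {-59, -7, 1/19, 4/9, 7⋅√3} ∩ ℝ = {4/9}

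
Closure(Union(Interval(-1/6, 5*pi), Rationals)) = Union(Interval(-oo, oo), Rationals)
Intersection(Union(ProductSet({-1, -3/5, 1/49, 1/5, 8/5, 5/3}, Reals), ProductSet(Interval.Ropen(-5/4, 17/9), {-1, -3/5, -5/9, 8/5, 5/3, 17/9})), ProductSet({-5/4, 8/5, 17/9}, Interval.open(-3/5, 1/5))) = Union(ProductSet({8/5}, Interval.open(-3/5, 1/5)), ProductSet({-5/4, 8/5}, {-5/9}))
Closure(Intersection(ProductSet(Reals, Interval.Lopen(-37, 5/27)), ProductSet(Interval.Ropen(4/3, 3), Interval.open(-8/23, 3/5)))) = Union(ProductSet({4/3, 3}, Interval(-8/23, 5/27)), ProductSet(Interval(4/3, 3), {-8/23, 5/27}), ProductSet(Interval.Ropen(4/3, 3), Interval.Lopen(-8/23, 5/27)))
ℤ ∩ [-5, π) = {-5, -4, …, 3}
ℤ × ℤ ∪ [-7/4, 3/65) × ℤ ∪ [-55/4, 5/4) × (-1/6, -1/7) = ((ℤ ∪ [-7/4, 3/65)) × ℤ) ∪ ([-55/4, 5/4) × (-1/6, -1/7))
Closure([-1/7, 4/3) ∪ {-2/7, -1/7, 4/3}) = {-2/7} ∪ [-1/7, 4/3]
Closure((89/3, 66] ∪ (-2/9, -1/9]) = [-2/9, -1/9] ∪ [89/3, 66]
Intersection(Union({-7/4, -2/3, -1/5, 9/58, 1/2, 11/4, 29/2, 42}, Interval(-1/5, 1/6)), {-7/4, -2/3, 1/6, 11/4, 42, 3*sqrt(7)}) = {-7/4, -2/3, 1/6, 11/4, 42}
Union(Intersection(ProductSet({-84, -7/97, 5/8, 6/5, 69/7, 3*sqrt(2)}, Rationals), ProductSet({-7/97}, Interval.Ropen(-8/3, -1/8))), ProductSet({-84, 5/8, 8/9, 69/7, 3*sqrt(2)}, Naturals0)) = Union(ProductSet({-7/97}, Intersection(Interval.Ropen(-8/3, -1/8), Rationals)), ProductSet({-84, 5/8, 8/9, 69/7, 3*sqrt(2)}, Naturals0))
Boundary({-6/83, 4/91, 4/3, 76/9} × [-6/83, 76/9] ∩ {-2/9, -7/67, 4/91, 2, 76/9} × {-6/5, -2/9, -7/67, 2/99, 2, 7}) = {4/91, 76/9} × {2/99, 2, 7}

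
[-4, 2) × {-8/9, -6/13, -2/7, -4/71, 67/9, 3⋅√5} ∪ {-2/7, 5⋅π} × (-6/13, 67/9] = ({-2/7, 5⋅π} × (-6/13, 67/9]) ∪ ([-4, 2) × {-8/9, -6/13, -2/7, -4/71, 67/9, 3⋅√5})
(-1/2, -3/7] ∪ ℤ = ℤ ∪ (-1/2, -3/7]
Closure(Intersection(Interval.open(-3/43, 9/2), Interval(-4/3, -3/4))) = EmptySet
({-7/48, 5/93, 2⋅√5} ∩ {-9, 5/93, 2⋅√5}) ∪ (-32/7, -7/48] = (-32/7, -7/48] ∪ {5/93, 2⋅√5}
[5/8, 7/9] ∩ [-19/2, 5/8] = {5/8}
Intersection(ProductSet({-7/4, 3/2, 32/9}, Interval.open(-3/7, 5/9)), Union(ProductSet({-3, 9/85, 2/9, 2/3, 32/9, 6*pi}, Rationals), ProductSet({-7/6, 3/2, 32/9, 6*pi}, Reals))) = ProductSet({3/2, 32/9}, Interval.open(-3/7, 5/9))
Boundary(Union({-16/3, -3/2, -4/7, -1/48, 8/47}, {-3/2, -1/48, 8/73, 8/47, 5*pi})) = {-16/3, -3/2, -4/7, -1/48, 8/73, 8/47, 5*pi}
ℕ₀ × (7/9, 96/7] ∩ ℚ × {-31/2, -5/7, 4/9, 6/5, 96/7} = ℕ₀ × {6/5, 96/7}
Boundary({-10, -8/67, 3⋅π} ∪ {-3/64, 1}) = {-10, -8/67, -3/64, 1, 3⋅π}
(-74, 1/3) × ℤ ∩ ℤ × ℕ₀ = {-73, -72, …, 0} × ℕ₀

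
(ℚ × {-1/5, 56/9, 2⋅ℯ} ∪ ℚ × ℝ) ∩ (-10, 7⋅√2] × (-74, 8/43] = (ℚ ∩ (-10, 7⋅√2]) × (-74, 8/43]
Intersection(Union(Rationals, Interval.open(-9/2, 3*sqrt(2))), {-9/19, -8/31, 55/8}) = {-9/19, -8/31, 55/8}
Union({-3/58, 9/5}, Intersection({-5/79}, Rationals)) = {-5/79, -3/58, 9/5}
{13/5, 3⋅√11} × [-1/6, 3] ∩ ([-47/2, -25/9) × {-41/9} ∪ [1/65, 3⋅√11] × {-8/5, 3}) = {13/5, 3⋅√11} × {3}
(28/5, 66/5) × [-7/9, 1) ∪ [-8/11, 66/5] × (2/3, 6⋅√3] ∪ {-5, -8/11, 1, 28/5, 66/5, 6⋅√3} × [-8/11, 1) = ((28/5, 66/5) × [-7/9, 1)) ∪ ([-8/11, 66/5] × (2/3, 6⋅√3]) ∪ ({-5, -8/11, 1, 28/5, 66/5, 6⋅√3} × [-8/11, 1))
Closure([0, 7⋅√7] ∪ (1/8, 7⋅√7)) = [0, 7⋅√7]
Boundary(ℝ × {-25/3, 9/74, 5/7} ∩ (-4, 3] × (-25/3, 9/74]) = [-4, 3] × {9/74}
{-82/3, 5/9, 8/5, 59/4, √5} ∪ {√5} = {-82/3, 5/9, 8/5, 59/4, √5}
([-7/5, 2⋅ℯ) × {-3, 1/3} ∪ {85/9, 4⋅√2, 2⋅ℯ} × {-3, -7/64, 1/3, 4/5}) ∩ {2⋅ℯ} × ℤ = {2⋅ℯ} × {-3}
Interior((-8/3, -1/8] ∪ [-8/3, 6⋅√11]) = (-8/3, 6⋅√11)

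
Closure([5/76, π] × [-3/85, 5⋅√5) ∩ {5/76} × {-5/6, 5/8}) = {5/76} × {5/8}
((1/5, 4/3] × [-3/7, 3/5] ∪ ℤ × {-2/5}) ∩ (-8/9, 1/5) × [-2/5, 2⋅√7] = {0} × {-2/5}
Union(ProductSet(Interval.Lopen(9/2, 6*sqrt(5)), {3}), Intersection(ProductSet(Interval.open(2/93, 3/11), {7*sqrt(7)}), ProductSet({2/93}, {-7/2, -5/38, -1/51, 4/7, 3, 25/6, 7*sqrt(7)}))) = ProductSet(Interval.Lopen(9/2, 6*sqrt(5)), {3})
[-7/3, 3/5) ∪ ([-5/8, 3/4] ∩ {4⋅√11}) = [-7/3, 3/5)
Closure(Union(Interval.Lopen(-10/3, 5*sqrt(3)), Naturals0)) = Union(Complement(Naturals0, Interval.open(-10/3, 5*sqrt(3))), Interval(-10/3, 5*sqrt(3)), Naturals0)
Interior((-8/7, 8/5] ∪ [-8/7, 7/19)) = (-8/7, 8/5)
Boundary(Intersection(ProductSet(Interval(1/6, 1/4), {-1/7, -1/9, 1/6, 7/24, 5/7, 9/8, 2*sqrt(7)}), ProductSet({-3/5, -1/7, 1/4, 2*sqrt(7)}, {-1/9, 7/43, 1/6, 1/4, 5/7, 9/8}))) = ProductSet({1/4}, {-1/9, 1/6, 5/7, 9/8})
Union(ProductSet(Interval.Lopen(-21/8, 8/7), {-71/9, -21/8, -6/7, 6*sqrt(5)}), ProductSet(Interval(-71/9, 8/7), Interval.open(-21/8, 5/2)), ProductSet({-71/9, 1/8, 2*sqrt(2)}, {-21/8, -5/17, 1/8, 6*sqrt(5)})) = Union(ProductSet({-71/9, 1/8, 2*sqrt(2)}, {-21/8, -5/17, 1/8, 6*sqrt(5)}), ProductSet(Interval(-71/9, 8/7), Interval.open(-21/8, 5/2)), ProductSet(Interval.Lopen(-21/8, 8/7), {-71/9, -21/8, -6/7, 6*sqrt(5)}))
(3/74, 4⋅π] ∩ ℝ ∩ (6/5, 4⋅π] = (6/5, 4⋅π]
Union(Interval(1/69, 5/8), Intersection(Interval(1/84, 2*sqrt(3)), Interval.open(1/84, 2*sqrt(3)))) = Interval.open(1/84, 2*sqrt(3))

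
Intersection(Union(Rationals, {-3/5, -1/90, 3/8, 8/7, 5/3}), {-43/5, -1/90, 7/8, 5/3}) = {-43/5, -1/90, 7/8, 5/3}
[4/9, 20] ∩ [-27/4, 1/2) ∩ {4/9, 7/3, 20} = {4/9}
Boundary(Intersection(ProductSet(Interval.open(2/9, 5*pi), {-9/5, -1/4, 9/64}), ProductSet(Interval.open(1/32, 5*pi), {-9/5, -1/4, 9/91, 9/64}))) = ProductSet(Interval(2/9, 5*pi), {-9/5, -1/4, 9/64})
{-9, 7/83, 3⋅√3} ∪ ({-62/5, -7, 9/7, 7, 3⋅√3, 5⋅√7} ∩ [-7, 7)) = {-9, -7, 7/83, 9/7, 3⋅√3}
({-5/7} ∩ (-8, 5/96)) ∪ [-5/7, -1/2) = [-5/7, -1/2)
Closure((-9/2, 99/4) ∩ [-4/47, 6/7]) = [-4/47, 6/7]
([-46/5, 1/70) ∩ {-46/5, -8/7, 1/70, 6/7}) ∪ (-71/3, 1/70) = (-71/3, 1/70)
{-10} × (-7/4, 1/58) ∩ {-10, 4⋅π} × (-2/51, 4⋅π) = {-10} × (-2/51, 1/58)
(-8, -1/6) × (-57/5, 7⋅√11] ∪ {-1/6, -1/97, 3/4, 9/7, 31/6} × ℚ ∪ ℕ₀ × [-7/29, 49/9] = (ℕ₀ × [-7/29, 49/9]) ∪ ({-1/6, -1/97, 3/4, 9/7, 31/6} × ℚ) ∪ ((-8, -1/6) × (-57/5, 7⋅√11])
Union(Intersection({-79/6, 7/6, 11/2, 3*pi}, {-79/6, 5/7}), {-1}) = {-79/6, -1}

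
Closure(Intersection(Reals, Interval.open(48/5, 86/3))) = Interval(48/5, 86/3)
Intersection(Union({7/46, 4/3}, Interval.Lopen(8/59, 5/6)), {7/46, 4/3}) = {7/46, 4/3}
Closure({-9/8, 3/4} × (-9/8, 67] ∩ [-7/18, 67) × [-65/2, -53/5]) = ∅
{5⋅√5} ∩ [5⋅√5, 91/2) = {5⋅√5}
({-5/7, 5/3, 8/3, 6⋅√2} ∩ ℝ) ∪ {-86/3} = {-86/3, -5/7, 5/3, 8/3, 6⋅√2}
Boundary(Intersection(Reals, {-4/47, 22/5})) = {-4/47, 22/5}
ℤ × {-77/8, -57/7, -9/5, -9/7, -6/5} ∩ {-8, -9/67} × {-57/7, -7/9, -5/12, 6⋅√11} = {-8} × {-57/7}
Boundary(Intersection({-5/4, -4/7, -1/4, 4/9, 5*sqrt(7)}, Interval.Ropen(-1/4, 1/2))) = {-1/4, 4/9}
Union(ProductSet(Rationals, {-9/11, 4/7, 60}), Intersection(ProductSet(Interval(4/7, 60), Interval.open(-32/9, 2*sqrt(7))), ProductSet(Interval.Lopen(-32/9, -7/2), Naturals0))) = ProductSet(Rationals, {-9/11, 4/7, 60})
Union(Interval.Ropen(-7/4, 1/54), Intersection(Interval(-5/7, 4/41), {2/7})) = Interval.Ropen(-7/4, 1/54)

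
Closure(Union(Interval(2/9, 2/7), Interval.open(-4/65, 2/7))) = Interval(-4/65, 2/7)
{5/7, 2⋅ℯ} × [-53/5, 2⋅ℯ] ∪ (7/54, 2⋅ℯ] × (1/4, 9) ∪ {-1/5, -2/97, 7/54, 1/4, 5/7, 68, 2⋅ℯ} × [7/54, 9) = ({5/7, 2⋅ℯ} × [-53/5, 2⋅ℯ]) ∪ ((7/54, 2⋅ℯ] × (1/4, 9)) ∪ ({-1/5, -2/97, 7/54, 1/4, 5/7, 68, 2⋅ℯ} × [7/54, 9))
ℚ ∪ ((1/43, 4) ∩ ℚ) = ℚ ∪ (ℚ ∩ (1/43, 4))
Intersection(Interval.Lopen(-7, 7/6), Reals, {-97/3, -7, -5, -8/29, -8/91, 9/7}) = {-5, -8/29, -8/91}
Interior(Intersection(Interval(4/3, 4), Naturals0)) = EmptySet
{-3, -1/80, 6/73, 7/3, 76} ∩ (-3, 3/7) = {-1/80, 6/73}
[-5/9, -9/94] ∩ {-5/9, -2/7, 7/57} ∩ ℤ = ∅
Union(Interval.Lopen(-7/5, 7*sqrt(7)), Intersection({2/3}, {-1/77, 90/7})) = Interval.Lopen(-7/5, 7*sqrt(7))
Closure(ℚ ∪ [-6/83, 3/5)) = ℚ ∪ (-∞, ∞)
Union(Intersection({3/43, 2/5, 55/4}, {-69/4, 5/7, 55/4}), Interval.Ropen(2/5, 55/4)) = Interval(2/5, 55/4)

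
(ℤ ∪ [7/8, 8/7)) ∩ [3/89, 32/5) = [7/8, 8/7) ∪ {1, 2, …, 6}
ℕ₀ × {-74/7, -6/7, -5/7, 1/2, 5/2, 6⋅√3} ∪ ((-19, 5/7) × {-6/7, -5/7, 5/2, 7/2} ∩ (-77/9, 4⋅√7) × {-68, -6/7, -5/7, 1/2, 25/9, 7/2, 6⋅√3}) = ((-77/9, 5/7) × {-6/7, -5/7, 7/2}) ∪ (ℕ₀ × {-74/7, -6/7, -5/7, 1/2, 5/2, 6⋅√3})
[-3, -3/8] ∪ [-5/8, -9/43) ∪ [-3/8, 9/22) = [-3, 9/22)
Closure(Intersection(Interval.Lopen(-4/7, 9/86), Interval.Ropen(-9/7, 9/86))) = Interval(-4/7, 9/86)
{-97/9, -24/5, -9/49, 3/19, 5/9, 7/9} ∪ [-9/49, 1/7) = {-97/9, -24/5, 3/19, 5/9, 7/9} ∪ [-9/49, 1/7)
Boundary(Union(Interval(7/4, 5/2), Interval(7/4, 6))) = {7/4, 6}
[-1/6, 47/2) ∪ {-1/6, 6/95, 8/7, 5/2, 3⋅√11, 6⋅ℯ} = [-1/6, 47/2)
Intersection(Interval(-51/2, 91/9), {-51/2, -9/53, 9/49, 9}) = {-51/2, -9/53, 9/49, 9}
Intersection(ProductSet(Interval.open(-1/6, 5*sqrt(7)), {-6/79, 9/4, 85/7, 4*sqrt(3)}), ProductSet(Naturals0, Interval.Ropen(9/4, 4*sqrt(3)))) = ProductSet(Range(0, 14, 1), {9/4})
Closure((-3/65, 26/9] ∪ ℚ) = ℚ ∪ (-∞, ∞)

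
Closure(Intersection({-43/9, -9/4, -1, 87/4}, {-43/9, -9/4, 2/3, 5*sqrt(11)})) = {-43/9, -9/4}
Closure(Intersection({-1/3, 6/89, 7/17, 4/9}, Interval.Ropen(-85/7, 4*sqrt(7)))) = {-1/3, 6/89, 7/17, 4/9}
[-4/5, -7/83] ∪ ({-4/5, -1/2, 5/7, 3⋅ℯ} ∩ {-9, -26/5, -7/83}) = [-4/5, -7/83]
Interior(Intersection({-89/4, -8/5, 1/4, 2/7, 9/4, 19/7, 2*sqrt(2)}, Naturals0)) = EmptySet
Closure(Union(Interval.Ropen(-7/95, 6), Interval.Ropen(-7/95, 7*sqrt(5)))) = Interval(-7/95, 7*sqrt(5))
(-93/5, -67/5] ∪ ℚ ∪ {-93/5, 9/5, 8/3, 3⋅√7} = ℚ ∪ [-93/5, -67/5] ∪ {3⋅√7}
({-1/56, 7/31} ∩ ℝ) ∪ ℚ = ℚ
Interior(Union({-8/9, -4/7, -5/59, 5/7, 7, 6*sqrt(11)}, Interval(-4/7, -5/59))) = Interval.open(-4/7, -5/59)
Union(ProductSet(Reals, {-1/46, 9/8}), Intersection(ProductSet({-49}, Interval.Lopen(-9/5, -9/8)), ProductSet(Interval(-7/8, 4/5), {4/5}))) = ProductSet(Reals, {-1/46, 9/8})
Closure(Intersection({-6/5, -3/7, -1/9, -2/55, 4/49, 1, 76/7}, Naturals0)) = {1}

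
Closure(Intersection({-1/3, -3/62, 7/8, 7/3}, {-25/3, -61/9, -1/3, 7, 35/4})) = {-1/3}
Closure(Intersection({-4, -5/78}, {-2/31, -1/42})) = EmptySet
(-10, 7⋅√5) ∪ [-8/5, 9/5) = (-10, 7⋅√5)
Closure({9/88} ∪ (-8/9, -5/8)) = [-8/9, -5/8] ∪ {9/88}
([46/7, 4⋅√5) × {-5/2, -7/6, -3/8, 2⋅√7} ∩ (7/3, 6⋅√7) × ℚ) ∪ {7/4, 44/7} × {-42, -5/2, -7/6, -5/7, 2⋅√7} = ({7/4, 44/7} × {-42, -5/2, -7/6, -5/7, 2⋅√7}) ∪ ([46/7, 4⋅√5) × {-5/2, -7/6, -3/8})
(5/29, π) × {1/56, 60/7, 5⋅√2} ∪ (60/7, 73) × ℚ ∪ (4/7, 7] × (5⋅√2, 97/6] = ((60/7, 73) × ℚ) ∪ ((5/29, π) × {1/56, 60/7, 5⋅√2}) ∪ ((4/7, 7] × (5⋅√2, 97/6])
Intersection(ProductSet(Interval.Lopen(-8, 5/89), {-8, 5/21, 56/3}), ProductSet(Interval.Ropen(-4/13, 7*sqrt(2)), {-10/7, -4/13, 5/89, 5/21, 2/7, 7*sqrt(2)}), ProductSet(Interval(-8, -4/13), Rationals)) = ProductSet({-4/13}, {5/21})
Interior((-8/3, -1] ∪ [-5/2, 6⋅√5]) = (-8/3, 6⋅√5)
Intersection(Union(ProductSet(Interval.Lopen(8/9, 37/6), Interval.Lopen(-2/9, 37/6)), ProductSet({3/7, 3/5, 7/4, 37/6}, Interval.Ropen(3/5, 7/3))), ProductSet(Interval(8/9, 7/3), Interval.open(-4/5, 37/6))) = ProductSet(Interval.Lopen(8/9, 7/3), Interval.open(-2/9, 37/6))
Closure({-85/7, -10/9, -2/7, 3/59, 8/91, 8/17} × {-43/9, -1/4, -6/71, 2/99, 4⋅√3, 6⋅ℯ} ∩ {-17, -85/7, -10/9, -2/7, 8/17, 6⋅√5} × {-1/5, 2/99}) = {-85/7, -10/9, -2/7, 8/17} × {2/99}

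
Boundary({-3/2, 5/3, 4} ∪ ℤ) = ℤ ∪ {-3/2, 5/3}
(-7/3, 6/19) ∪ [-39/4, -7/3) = [-39/4, -7/3) ∪ (-7/3, 6/19)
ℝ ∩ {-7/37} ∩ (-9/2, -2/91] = {-7/37}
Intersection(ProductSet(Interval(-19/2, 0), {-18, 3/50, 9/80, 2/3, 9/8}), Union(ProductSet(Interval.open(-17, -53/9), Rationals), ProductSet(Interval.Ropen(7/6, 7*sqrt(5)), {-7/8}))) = ProductSet(Interval.Ropen(-19/2, -53/9), {-18, 3/50, 9/80, 2/3, 9/8})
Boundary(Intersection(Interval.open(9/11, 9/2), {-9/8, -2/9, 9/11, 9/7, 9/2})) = {9/7}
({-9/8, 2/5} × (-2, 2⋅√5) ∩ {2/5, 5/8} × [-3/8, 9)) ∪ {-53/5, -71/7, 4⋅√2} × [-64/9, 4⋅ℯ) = ({2/5} × [-3/8, 2⋅√5)) ∪ ({-53/5, -71/7, 4⋅√2} × [-64/9, 4⋅ℯ))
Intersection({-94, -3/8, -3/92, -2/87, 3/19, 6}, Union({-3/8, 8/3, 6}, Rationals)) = {-94, -3/8, -3/92, -2/87, 3/19, 6}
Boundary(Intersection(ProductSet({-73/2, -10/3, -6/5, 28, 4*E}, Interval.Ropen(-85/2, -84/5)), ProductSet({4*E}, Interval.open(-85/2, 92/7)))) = ProductSet({4*E}, Interval(-85/2, -84/5))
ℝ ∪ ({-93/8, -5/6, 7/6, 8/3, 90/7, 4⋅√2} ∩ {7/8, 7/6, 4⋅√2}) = ℝ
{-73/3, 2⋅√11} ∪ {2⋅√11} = {-73/3, 2⋅√11}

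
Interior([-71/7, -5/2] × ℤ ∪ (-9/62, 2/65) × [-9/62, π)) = (-9/62, 2/65) × (-9/62, π)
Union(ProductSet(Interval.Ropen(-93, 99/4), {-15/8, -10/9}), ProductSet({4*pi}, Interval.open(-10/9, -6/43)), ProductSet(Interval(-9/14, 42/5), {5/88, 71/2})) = Union(ProductSet({4*pi}, Interval.open(-10/9, -6/43)), ProductSet(Interval.Ropen(-93, 99/4), {-15/8, -10/9}), ProductSet(Interval(-9/14, 42/5), {5/88, 71/2}))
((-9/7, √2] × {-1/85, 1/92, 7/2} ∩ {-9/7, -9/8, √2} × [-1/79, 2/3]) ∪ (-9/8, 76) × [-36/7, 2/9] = ({-9/8, √2} × {-1/85, 1/92}) ∪ ((-9/8, 76) × [-36/7, 2/9])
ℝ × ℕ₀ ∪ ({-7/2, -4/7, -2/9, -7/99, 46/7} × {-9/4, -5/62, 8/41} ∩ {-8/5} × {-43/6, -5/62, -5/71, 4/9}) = ℝ × ℕ₀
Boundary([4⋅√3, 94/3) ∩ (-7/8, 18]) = {18, 4⋅√3}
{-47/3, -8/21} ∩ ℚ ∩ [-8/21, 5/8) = {-8/21}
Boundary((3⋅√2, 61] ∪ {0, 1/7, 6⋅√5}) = {0, 1/7, 61, 3⋅√2}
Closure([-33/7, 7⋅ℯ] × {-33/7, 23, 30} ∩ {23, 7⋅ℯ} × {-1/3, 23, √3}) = {7⋅ℯ} × {23}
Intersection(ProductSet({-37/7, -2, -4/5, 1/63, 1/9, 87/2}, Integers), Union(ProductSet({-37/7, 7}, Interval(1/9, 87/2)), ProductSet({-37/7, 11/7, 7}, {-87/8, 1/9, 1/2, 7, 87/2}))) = ProductSet({-37/7}, Range(1, 44, 1))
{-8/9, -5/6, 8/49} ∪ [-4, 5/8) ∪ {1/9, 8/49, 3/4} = [-4, 5/8) ∪ {3/4}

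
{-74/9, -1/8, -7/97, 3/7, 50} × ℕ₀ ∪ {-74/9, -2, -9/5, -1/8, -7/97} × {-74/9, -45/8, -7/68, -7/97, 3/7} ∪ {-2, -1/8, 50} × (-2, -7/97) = ({-74/9, -1/8, -7/97, 3/7, 50} × ℕ₀) ∪ ({-2, -1/8, 50} × (-2, -7/97)) ∪ ({-74/9, -2, -9/5, -1/8, -7/97} × {-74/9, -45/8, -7/68, -7/97, 3/7})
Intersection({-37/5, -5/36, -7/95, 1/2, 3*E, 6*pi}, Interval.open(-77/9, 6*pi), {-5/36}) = {-5/36}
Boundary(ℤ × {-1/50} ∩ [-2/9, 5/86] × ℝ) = {0} × {-1/50}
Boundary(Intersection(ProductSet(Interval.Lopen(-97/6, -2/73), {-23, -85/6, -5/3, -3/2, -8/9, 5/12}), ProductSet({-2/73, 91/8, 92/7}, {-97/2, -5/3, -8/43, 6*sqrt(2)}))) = ProductSet({-2/73}, {-5/3})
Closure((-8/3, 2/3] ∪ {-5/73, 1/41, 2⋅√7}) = [-8/3, 2/3] ∪ {2⋅√7}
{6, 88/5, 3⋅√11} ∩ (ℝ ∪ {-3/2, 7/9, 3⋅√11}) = {6, 88/5, 3⋅√11}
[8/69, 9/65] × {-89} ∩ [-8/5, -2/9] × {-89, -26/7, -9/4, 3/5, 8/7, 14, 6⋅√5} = ∅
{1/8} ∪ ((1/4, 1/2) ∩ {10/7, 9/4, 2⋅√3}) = {1/8}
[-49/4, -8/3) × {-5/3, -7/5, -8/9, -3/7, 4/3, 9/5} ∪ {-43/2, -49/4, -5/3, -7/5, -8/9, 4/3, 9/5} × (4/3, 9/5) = ([-49/4, -8/3) × {-5/3, -7/5, -8/9, -3/7, 4/3, 9/5}) ∪ ({-43/2, -49/4, -5/3, -7/5, -8/9, 4/3, 9/5} × (4/3, 9/5))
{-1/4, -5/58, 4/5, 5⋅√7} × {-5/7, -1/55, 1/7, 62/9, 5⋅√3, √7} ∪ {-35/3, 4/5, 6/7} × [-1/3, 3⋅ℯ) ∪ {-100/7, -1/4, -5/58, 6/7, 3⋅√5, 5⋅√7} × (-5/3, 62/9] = ({-35/3, 4/5, 6/7} × [-1/3, 3⋅ℯ)) ∪ ({-100/7, -1/4, -5/58, 6/7, 3⋅√5, 5⋅√7} × (-5/3, 62/9]) ∪ ({-1/4, -5/58, 4/5, 5⋅√7} × {-5/7, -1/55, 1/7, 62/9, 5⋅√3, √7})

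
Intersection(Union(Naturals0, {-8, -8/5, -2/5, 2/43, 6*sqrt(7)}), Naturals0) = Naturals0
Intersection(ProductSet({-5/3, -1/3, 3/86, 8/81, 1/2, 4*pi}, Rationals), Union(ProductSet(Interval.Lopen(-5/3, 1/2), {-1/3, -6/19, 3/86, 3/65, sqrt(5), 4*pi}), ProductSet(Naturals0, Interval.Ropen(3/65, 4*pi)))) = ProductSet({-1/3, 3/86, 8/81, 1/2}, {-1/3, -6/19, 3/86, 3/65})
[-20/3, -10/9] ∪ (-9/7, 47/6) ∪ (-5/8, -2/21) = [-20/3, 47/6)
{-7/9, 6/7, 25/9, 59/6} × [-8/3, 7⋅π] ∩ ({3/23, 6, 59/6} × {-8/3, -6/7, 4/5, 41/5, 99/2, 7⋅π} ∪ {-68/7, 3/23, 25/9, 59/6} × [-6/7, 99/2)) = ({59/6} × {-8/3, -6/7, 4/5, 41/5, 7⋅π}) ∪ ({25/9, 59/6} × [-6/7, 7⋅π])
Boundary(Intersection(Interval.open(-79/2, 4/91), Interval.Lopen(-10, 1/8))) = {-10, 4/91}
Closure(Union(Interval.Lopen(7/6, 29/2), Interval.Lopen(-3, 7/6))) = Interval(-3, 29/2)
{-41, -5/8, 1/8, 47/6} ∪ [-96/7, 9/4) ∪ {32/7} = {-41, 32/7, 47/6} ∪ [-96/7, 9/4)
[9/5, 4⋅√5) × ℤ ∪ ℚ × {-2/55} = (ℚ × {-2/55}) ∪ ([9/5, 4⋅√5) × ℤ)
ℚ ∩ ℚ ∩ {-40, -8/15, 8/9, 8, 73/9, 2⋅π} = {-40, -8/15, 8/9, 8, 73/9}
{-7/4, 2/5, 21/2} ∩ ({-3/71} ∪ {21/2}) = {21/2}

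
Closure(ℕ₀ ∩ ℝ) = ℕ₀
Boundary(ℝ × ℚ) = ℝ × ℝ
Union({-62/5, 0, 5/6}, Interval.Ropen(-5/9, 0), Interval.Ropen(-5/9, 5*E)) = Union({-62/5}, Interval.Ropen(-5/9, 5*E))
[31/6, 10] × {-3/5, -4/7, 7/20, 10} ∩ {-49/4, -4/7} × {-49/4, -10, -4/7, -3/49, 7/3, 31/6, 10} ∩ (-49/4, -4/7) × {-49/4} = ∅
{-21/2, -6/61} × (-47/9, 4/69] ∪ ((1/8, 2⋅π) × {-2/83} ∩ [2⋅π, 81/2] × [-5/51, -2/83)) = {-21/2, -6/61} × (-47/9, 4/69]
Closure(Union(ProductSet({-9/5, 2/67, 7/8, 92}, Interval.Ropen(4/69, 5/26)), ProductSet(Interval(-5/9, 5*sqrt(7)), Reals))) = Union(ProductSet({-9/5, 92}, Interval(4/69, 5/26)), ProductSet({-9/5, 2/67, 7/8, 92}, Interval.Ropen(4/69, 5/26)), ProductSet(Interval(-5/9, 5*sqrt(7)), Reals))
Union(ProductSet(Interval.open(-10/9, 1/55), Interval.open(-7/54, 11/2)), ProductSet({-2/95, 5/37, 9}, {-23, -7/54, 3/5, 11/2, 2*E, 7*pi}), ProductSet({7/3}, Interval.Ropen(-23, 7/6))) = Union(ProductSet({7/3}, Interval.Ropen(-23, 7/6)), ProductSet({-2/95, 5/37, 9}, {-23, -7/54, 3/5, 11/2, 2*E, 7*pi}), ProductSet(Interval.open(-10/9, 1/55), Interval.open(-7/54, 11/2)))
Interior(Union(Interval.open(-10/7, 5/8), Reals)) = Interval(-oo, oo)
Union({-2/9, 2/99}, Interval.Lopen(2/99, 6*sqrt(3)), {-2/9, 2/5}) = Union({-2/9}, Interval(2/99, 6*sqrt(3)))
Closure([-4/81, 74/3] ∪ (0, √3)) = [-4/81, 74/3]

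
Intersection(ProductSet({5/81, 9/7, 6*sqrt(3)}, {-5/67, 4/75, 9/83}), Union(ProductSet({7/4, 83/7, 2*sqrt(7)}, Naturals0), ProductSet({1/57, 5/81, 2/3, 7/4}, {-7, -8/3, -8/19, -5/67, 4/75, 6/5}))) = ProductSet({5/81}, {-5/67, 4/75})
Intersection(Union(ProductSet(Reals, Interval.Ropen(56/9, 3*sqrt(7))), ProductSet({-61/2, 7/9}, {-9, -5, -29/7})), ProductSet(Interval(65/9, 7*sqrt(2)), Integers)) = ProductSet(Interval(65/9, 7*sqrt(2)), Range(7, 8, 1))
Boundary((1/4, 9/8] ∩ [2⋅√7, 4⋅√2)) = ∅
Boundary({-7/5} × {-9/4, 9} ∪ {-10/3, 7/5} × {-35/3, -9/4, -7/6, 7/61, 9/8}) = ({-7/5} × {-9/4, 9}) ∪ ({-10/3, 7/5} × {-35/3, -9/4, -7/6, 7/61, 9/8})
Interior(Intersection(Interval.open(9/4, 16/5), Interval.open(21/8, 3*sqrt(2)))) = Interval.open(21/8, 16/5)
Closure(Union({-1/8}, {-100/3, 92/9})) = {-100/3, -1/8, 92/9}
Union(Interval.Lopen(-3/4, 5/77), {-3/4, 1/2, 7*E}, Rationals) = Union({7*E}, Interval(-3/4, 5/77), Rationals)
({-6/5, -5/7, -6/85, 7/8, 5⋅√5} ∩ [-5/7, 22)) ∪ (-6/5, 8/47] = (-6/5, 8/47] ∪ {7/8, 5⋅√5}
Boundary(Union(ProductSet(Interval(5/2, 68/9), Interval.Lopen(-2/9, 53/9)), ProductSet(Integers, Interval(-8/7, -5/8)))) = Union(ProductSet({5/2, 68/9}, Interval(-2/9, 53/9)), ProductSet(Integers, Interval(-8/7, -5/8)), ProductSet(Interval(5/2, 68/9), {-2/9, 53/9}))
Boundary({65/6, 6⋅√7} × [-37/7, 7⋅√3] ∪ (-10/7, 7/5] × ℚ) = ([-10/7, 7/5] × ℝ) ∪ ({65/6, 6⋅√7} × [-37/7, 7⋅√3])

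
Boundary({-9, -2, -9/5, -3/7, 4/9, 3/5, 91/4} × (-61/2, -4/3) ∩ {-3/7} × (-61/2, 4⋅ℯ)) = {-3/7} × [-61/2, -4/3]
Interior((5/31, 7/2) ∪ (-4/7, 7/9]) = (-4/7, 7/2)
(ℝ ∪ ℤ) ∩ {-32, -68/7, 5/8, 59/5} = {-32, -68/7, 5/8, 59/5}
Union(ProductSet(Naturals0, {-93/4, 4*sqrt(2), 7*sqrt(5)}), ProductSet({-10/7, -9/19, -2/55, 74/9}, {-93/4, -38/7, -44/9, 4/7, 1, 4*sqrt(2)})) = Union(ProductSet({-10/7, -9/19, -2/55, 74/9}, {-93/4, -38/7, -44/9, 4/7, 1, 4*sqrt(2)}), ProductSet(Naturals0, {-93/4, 4*sqrt(2), 7*sqrt(5)}))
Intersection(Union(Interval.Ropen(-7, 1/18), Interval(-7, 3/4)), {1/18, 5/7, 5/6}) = {1/18, 5/7}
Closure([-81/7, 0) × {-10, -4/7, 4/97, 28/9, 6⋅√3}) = [-81/7, 0] × {-10, -4/7, 4/97, 28/9, 6⋅√3}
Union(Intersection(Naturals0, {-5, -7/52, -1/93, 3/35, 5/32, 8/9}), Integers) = Integers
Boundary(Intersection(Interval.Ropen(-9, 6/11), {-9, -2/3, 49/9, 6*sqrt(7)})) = {-9, -2/3}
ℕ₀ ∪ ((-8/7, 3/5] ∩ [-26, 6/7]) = (-8/7, 3/5] ∪ ℕ₀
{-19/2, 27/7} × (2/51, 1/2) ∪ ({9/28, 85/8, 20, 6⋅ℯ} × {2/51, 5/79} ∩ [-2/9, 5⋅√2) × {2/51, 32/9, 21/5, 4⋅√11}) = ({9/28} × {2/51}) ∪ ({-19/2, 27/7} × (2/51, 1/2))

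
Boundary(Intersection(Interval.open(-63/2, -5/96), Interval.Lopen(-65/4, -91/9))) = {-65/4, -91/9}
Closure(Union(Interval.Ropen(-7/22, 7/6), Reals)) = Interval(-oo, oo)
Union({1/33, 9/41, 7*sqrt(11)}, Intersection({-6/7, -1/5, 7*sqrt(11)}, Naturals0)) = {1/33, 9/41, 7*sqrt(11)}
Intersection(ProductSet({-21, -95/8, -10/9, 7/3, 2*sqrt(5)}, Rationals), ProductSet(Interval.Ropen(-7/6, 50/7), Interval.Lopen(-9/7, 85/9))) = ProductSet({-10/9, 7/3, 2*sqrt(5)}, Intersection(Interval.Lopen(-9/7, 85/9), Rationals))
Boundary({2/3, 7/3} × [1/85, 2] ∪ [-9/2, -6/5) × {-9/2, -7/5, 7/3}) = ({2/3, 7/3} × [1/85, 2]) ∪ ([-9/2, -6/5] × {-9/2, -7/5, 7/3})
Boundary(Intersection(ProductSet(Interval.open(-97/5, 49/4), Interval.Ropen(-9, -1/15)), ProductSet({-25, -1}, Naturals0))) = EmptySet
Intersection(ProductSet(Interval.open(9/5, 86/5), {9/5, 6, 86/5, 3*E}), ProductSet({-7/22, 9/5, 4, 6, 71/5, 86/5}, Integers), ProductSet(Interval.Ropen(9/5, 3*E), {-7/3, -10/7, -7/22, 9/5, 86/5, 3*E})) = EmptySet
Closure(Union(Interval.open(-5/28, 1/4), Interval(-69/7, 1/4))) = Interval(-69/7, 1/4)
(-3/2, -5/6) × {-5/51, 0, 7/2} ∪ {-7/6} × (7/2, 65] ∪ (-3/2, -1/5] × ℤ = ((-3/2, -1/5] × ℤ) ∪ ({-7/6} × (7/2, 65]) ∪ ((-3/2, -5/6) × {-5/51, 0, 7/2})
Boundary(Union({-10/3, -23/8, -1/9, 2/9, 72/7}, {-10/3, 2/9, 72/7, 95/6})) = {-10/3, -23/8, -1/9, 2/9, 72/7, 95/6}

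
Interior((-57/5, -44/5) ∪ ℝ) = (-∞, ∞)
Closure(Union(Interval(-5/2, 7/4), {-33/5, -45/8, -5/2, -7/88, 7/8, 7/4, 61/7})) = Union({-33/5, -45/8, 61/7}, Interval(-5/2, 7/4))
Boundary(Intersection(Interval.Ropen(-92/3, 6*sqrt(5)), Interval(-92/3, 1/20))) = {-92/3, 1/20}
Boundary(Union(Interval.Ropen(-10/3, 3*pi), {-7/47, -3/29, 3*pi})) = {-10/3, 3*pi}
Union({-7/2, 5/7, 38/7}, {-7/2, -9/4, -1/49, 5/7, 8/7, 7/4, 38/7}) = {-7/2, -9/4, -1/49, 5/7, 8/7, 7/4, 38/7}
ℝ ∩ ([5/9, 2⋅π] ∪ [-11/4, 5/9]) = [-11/4, 2⋅π]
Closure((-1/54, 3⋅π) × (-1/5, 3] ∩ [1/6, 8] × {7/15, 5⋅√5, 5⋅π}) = [1/6, 8] × {7/15}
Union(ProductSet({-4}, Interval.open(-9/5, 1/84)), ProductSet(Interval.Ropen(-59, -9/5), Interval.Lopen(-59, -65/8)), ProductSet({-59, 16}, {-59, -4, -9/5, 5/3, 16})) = Union(ProductSet({-4}, Interval.open(-9/5, 1/84)), ProductSet({-59, 16}, {-59, -4, -9/5, 5/3, 16}), ProductSet(Interval.Ropen(-59, -9/5), Interval.Lopen(-59, -65/8)))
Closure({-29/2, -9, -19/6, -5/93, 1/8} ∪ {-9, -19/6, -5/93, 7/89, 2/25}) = {-29/2, -9, -19/6, -5/93, 7/89, 2/25, 1/8}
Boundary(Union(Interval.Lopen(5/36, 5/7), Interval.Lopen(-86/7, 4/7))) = {-86/7, 5/7}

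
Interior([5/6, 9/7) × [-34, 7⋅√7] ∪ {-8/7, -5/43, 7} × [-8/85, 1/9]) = (5/6, 9/7) × (-34, 7⋅√7)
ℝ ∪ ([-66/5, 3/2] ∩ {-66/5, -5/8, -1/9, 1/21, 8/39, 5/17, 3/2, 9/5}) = ℝ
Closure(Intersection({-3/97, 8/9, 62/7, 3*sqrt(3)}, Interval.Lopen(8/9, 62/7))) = {62/7, 3*sqrt(3)}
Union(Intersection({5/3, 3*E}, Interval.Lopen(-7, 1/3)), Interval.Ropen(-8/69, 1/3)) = Interval.Ropen(-8/69, 1/3)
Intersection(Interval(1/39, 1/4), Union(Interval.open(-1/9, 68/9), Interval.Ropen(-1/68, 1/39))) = Interval(1/39, 1/4)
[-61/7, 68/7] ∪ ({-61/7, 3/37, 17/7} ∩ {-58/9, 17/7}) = [-61/7, 68/7]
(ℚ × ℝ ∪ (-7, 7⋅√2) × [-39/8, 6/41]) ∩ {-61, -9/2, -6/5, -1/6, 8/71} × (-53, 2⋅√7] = {-61, -9/2, -6/5, -1/6, 8/71} × (-53, 2⋅√7]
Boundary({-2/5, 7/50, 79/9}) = {-2/5, 7/50, 79/9}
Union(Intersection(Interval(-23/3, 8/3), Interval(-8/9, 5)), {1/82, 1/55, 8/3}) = Interval(-8/9, 8/3)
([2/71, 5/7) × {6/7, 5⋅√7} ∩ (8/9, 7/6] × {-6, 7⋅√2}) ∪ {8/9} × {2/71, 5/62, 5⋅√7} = {8/9} × {2/71, 5/62, 5⋅√7}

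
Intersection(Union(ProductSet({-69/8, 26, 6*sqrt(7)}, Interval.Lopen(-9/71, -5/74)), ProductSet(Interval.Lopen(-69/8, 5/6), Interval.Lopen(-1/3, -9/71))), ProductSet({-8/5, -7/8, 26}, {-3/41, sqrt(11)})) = ProductSet({26}, {-3/41})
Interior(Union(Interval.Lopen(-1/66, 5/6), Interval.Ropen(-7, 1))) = Interval.open(-7, 1)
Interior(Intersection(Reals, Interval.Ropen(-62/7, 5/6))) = Interval.open(-62/7, 5/6)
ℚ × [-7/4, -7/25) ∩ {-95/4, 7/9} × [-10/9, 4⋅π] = {-95/4, 7/9} × [-10/9, -7/25)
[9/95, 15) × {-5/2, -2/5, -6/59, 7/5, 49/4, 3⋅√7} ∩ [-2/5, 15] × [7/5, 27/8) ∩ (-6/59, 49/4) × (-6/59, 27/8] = [9/95, 49/4) × {7/5}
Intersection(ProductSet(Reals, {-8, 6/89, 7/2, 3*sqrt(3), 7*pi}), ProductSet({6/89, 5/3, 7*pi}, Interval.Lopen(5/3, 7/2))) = ProductSet({6/89, 5/3, 7*pi}, {7/2})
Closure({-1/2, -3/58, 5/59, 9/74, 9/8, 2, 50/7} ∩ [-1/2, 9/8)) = {-1/2, -3/58, 5/59, 9/74}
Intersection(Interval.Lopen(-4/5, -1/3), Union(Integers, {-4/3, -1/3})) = {-1/3}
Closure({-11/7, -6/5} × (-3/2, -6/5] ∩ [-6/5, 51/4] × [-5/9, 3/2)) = ∅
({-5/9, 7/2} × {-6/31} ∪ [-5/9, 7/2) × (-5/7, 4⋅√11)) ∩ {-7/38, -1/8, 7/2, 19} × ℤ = {-7/38, -1/8} × {0, 1, …, 13}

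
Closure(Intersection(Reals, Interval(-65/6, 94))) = Interval(-65/6, 94)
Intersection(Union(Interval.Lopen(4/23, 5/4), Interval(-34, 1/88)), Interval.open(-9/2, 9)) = Union(Interval.Lopen(-9/2, 1/88), Interval.Lopen(4/23, 5/4))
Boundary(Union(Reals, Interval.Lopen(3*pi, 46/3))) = EmptySet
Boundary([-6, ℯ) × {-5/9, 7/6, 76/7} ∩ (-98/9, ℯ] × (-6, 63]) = [-6, ℯ] × {-5/9, 7/6, 76/7}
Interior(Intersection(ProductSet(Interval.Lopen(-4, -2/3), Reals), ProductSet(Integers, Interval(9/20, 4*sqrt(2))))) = EmptySet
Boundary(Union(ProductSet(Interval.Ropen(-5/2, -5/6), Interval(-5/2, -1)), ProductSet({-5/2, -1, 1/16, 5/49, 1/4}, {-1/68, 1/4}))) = Union(ProductSet({-5/2, -5/6}, Interval(-5/2, -1)), ProductSet({-5/2, -1, 1/16, 5/49, 1/4}, {-1/68, 1/4}), ProductSet(Interval(-5/2, -5/6), {-5/2, -1}))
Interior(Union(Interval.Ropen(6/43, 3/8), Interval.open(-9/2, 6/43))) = Interval.open(-9/2, 3/8)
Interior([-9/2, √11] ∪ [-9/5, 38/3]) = (-9/2, 38/3)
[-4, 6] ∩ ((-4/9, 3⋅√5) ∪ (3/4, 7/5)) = (-4/9, 6]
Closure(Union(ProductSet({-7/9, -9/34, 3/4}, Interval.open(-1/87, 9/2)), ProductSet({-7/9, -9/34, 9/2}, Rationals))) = Union(ProductSet({-7/9, -9/34, 3/4}, Interval(-1/87, 9/2)), ProductSet({-7/9, -9/34, 9/2}, Reals))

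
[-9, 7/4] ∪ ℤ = ℤ ∪ [-9, 7/4]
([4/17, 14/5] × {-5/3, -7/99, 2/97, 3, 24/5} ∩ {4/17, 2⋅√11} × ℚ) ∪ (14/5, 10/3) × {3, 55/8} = ({4/17} × {-5/3, -7/99, 2/97, 3, 24/5}) ∪ ((14/5, 10/3) × {3, 55/8})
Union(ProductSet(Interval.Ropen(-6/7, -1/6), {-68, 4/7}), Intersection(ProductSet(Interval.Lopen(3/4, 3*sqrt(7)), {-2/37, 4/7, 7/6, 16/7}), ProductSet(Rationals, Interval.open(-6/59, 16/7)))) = Union(ProductSet(Intersection(Interval.Lopen(3/4, 3*sqrt(7)), Rationals), {-2/37, 4/7, 7/6}), ProductSet(Interval.Ropen(-6/7, -1/6), {-68, 4/7}))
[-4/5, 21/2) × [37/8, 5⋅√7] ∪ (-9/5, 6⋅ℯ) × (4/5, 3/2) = ((-9/5, 6⋅ℯ) × (4/5, 3/2)) ∪ ([-4/5, 21/2) × [37/8, 5⋅√7])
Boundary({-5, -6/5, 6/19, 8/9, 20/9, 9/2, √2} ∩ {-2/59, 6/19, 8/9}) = {6/19, 8/9}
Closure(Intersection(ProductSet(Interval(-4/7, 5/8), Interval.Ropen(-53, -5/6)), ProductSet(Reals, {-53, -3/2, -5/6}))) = ProductSet(Interval(-4/7, 5/8), {-53, -3/2})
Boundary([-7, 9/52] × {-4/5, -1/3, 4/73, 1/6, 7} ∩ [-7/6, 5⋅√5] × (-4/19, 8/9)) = [-7/6, 9/52] × {4/73, 1/6}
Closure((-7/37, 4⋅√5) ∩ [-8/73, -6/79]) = [-8/73, -6/79]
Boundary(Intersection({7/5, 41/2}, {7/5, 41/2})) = {7/5, 41/2}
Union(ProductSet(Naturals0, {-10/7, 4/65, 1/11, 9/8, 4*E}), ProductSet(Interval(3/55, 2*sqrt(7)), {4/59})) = Union(ProductSet(Interval(3/55, 2*sqrt(7)), {4/59}), ProductSet(Naturals0, {-10/7, 4/65, 1/11, 9/8, 4*E}))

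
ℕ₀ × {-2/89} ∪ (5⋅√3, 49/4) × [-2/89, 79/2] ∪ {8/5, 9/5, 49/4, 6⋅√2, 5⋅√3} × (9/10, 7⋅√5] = (ℕ₀ × {-2/89}) ∪ ((5⋅√3, 49/4) × [-2/89, 79/2]) ∪ ({8/5, 9/5, 49/4, 6⋅√2, 5⋅√3} × (9/10, 7⋅√5])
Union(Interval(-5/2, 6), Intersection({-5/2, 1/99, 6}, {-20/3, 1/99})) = Interval(-5/2, 6)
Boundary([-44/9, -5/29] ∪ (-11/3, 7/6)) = {-44/9, 7/6}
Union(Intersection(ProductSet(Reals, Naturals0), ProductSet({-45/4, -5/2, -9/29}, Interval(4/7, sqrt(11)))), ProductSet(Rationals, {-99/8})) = Union(ProductSet({-45/4, -5/2, -9/29}, Range(1, 4, 1)), ProductSet(Rationals, {-99/8}))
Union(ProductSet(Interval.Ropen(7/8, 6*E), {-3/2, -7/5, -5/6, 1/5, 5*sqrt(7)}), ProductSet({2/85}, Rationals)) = Union(ProductSet({2/85}, Rationals), ProductSet(Interval.Ropen(7/8, 6*E), {-3/2, -7/5, -5/6, 1/5, 5*sqrt(7)}))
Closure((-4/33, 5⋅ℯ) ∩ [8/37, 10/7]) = [8/37, 10/7]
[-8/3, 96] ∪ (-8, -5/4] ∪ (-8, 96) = (-8, 96]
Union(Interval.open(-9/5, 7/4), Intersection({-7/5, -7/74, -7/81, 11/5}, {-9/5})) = Interval.open(-9/5, 7/4)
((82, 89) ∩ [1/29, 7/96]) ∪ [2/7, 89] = [2/7, 89]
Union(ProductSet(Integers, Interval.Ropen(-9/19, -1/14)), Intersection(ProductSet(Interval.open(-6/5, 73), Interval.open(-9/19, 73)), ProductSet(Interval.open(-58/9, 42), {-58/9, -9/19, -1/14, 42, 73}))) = Union(ProductSet(Integers, Interval.Ropen(-9/19, -1/14)), ProductSet(Interval.open(-6/5, 42), {-1/14, 42}))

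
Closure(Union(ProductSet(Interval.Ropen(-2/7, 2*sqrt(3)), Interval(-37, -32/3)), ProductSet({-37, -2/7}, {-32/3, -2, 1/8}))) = Union(ProductSet({-37, -2/7}, {-32/3, -2, 1/8}), ProductSet(Interval(-2/7, 2*sqrt(3)), Interval(-37, -32/3)))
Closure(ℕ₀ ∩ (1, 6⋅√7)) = {2, 3, …, 15}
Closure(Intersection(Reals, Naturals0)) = Naturals0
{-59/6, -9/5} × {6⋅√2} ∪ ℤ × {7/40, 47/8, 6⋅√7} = ({-59/6, -9/5} × {6⋅√2}) ∪ (ℤ × {7/40, 47/8, 6⋅√7})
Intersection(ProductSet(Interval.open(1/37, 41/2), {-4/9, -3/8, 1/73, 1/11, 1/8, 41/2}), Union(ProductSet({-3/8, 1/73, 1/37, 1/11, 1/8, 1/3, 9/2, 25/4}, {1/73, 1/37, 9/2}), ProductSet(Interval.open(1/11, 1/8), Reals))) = Union(ProductSet({1/11, 1/8, 1/3, 9/2, 25/4}, {1/73}), ProductSet(Interval.open(1/11, 1/8), {-4/9, -3/8, 1/73, 1/11, 1/8, 41/2}))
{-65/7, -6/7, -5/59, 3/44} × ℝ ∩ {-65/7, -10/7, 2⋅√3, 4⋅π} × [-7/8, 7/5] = {-65/7} × [-7/8, 7/5]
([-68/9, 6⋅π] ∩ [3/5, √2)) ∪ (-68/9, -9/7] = (-68/9, -9/7] ∪ [3/5, √2)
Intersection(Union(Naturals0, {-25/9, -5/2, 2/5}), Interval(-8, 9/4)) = Union({-25/9, -5/2, 2/5}, Range(0, 3, 1))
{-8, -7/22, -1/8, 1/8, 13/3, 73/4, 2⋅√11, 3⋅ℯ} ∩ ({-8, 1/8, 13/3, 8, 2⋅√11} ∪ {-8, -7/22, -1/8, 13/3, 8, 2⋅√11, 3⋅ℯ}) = {-8, -7/22, -1/8, 1/8, 13/3, 2⋅√11, 3⋅ℯ}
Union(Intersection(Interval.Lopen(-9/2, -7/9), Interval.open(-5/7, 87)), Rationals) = Rationals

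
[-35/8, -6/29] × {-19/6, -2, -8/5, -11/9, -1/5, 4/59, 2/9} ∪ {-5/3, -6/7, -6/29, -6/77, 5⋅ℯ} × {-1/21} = ({-5/3, -6/7, -6/29, -6/77, 5⋅ℯ} × {-1/21}) ∪ ([-35/8, -6/29] × {-19/6, -2, -8/5, -11/9, -1/5, 4/59, 2/9})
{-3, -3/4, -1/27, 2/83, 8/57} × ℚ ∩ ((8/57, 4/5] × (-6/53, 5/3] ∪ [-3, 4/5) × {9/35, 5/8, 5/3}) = {-3, -3/4, -1/27, 2/83, 8/57} × {9/35, 5/8, 5/3}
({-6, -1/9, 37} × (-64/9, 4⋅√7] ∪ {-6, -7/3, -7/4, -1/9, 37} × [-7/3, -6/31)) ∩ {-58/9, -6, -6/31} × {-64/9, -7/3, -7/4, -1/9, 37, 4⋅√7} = {-6} × {-7/3, -7/4, -1/9, 4⋅√7}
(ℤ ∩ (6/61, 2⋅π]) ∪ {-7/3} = {-7/3} ∪ {1, 2, …, 6}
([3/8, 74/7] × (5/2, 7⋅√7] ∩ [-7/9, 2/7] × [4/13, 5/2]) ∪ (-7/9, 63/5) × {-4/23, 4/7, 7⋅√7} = (-7/9, 63/5) × {-4/23, 4/7, 7⋅√7}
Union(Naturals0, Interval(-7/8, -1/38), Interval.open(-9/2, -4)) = Union(Interval.open(-9/2, -4), Interval(-7/8, -1/38), Naturals0)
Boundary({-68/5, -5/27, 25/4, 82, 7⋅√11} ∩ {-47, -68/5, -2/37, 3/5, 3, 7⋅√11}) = {-68/5, 7⋅√11}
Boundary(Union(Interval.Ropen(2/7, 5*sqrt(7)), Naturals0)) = Union(Complement(Naturals0, Interval.open(2/7, 5*sqrt(7))), {2/7, 5*sqrt(7)})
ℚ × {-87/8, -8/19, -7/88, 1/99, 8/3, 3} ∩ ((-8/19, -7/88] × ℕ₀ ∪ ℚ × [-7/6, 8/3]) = (ℚ × {-8/19, -7/88, 1/99, 8/3}) ∪ ((ℚ ∩ (-8/19, -7/88]) × {3})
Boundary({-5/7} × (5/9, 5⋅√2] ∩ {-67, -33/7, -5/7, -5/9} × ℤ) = {-5/7} × {1, 2, …, 7}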